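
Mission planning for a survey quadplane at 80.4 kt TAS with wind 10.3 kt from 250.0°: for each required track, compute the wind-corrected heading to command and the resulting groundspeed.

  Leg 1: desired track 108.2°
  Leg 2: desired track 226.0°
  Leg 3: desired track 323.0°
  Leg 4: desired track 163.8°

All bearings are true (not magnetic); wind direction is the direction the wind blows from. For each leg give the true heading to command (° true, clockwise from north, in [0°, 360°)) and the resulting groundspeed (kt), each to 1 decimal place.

Leg 1: heading=112.7°, groundspeed=88.2 kt
Leg 2: heading=229.0°, groundspeed=70.9 kt
Leg 3: heading=316.0°, groundspeed=76.8 kt
Leg 4: heading=171.1°, groundspeed=79.1 kt

Leg 1: desired track 108.2°; wind correction +4.5° → command heading 112.7°, groundspeed 88.2 kt
Leg 2: desired track 226.0°; wind correction +3.0° → command heading 229.0°, groundspeed 70.9 kt
Leg 3: desired track 323.0°; wind correction -7.0° → command heading 316.0°, groundspeed 76.8 kt
Leg 4: desired track 163.8°; wind correction +7.3° → command heading 171.1°, groundspeed 79.1 kt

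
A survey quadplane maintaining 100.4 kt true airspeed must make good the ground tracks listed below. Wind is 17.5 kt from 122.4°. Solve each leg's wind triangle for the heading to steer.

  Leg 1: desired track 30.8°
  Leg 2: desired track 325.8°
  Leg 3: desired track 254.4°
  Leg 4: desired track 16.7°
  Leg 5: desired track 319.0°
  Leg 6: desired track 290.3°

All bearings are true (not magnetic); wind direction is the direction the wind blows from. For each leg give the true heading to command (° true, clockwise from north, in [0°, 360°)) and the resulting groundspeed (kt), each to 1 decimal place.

Leg 1: heading=40.8°, groundspeed=99.4 kt
Leg 2: heading=329.8°, groundspeed=116.2 kt
Leg 3: heading=247.0°, groundspeed=111.3 kt
Leg 4: heading=26.4°, groundspeed=103.7 kt
Leg 5: heading=321.9°, groundspeed=117.0 kt
Leg 6: heading=288.2°, groundspeed=117.4 kt

Leg 1: desired track 30.8°; wind correction +10.0° → command heading 40.8°, groundspeed 99.4 kt
Leg 2: desired track 325.8°; wind correction +4.0° → command heading 329.8°, groundspeed 116.2 kt
Leg 3: desired track 254.4°; wind correction -7.4° → command heading 247.0°, groundspeed 111.3 kt
Leg 4: desired track 16.7°; wind correction +9.7° → command heading 26.4°, groundspeed 103.7 kt
Leg 5: desired track 319.0°; wind correction +2.9° → command heading 321.9°, groundspeed 117.0 kt
Leg 6: desired track 290.3°; wind correction -2.1° → command heading 288.2°, groundspeed 117.4 kt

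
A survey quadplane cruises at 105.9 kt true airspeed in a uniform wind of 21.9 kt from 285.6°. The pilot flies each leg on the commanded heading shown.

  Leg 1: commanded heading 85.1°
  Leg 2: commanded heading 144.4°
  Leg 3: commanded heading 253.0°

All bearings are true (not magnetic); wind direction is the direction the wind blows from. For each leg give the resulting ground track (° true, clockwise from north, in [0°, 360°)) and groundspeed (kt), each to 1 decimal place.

Leg 1: track=88.6°, groundspeed=126.6 kt
Leg 2: track=138.0°, groundspeed=123.7 kt
Leg 3: track=245.3°, groundspeed=88.2 kt

Leg 1: heading 85.1°; drift +3.5° → track 88.6°, groundspeed 126.6 kt
Leg 2: heading 144.4°; drift -6.4° → track 138.0°, groundspeed 123.7 kt
Leg 3: heading 253.0°; drift -7.7° → track 245.3°, groundspeed 88.2 kt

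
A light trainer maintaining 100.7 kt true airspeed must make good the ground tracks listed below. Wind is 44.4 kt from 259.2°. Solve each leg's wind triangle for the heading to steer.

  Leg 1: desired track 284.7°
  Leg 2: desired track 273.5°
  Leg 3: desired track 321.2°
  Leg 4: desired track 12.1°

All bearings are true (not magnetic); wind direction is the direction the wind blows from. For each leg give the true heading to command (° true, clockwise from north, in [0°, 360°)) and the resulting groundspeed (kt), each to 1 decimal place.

Leg 1: heading=273.8°, groundspeed=58.8 kt
Leg 2: heading=267.2°, groundspeed=57.1 kt
Leg 3: heading=298.3°, groundspeed=71.9 kt
Leg 4: heading=348.1°, groundspeed=109.3 kt

Leg 1: desired track 284.7°; wind correction -10.9° → command heading 273.8°, groundspeed 58.8 kt
Leg 2: desired track 273.5°; wind correction -6.3° → command heading 267.2°, groundspeed 57.1 kt
Leg 3: desired track 321.2°; wind correction -22.9° → command heading 298.3°, groundspeed 71.9 kt
Leg 4: desired track 12.1°; wind correction -24.0° → command heading 348.1°, groundspeed 109.3 kt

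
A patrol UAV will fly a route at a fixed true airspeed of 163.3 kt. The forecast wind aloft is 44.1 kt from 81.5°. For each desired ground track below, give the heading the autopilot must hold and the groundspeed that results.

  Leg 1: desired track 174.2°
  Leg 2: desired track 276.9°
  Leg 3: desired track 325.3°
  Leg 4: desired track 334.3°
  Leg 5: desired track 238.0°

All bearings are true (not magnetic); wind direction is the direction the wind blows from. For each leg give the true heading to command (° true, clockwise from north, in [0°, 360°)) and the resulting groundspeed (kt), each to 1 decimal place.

Leg 1: heading=158.6°, groundspeed=159.3 kt
Leg 2: heading=281.0°, groundspeed=205.4 kt
Leg 3: heading=339.3°, groundspeed=177.9 kt
Leg 4: heading=349.3°, groundspeed=170.8 kt
Leg 5: heading=231.8°, groundspeed=202.8 kt

Leg 1: desired track 174.2°; wind correction -15.6° → command heading 158.6°, groundspeed 159.3 kt
Leg 2: desired track 276.9°; wind correction +4.1° → command heading 281.0°, groundspeed 205.4 kt
Leg 3: desired track 325.3°; wind correction +14.0° → command heading 339.3°, groundspeed 177.9 kt
Leg 4: desired track 334.3°; wind correction +15.0° → command heading 349.3°, groundspeed 170.8 kt
Leg 5: desired track 238.0°; wind correction -6.2° → command heading 231.8°, groundspeed 202.8 kt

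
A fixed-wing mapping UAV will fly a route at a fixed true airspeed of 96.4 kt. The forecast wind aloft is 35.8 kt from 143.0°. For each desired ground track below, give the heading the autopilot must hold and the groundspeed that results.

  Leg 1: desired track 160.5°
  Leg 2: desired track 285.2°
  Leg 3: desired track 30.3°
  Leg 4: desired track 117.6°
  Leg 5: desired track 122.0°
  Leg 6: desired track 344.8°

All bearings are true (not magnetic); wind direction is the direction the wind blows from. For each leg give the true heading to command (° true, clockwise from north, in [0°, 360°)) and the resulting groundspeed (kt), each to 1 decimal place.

Leg 1: heading=154.1°, groundspeed=61.7 kt
Leg 2: heading=272.0°, groundspeed=122.2 kt
Leg 3: heading=50.3°, groundspeed=104.4 kt
Leg 4: heading=126.8°, groundspeed=62.8 kt
Leg 5: heading=129.6°, groundspeed=62.1 kt
Leg 6: heading=352.7°, groundspeed=128.7 kt

Leg 1: desired track 160.5°; wind correction -6.4° → command heading 154.1°, groundspeed 61.7 kt
Leg 2: desired track 285.2°; wind correction -13.2° → command heading 272.0°, groundspeed 122.2 kt
Leg 3: desired track 30.3°; wind correction +20.0° → command heading 50.3°, groundspeed 104.4 kt
Leg 4: desired track 117.6°; wind correction +9.2° → command heading 126.8°, groundspeed 62.8 kt
Leg 5: desired track 122.0°; wind correction +7.6° → command heading 129.6°, groundspeed 62.1 kt
Leg 6: desired track 344.8°; wind correction +7.9° → command heading 352.7°, groundspeed 128.7 kt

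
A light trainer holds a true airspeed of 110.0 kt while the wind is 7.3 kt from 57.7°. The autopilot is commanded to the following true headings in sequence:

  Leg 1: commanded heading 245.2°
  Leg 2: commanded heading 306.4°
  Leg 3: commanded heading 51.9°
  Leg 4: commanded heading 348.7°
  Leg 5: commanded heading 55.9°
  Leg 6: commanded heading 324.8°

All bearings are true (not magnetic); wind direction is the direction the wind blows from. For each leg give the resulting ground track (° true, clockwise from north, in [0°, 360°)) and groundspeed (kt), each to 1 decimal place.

Leg 1: heading 245.2°; drift -0.5° → track 244.7°, groundspeed 117.2 kt
Leg 2: heading 306.4°; drift -3.5° → track 302.9°, groundspeed 112.9 kt
Leg 3: heading 51.9°; drift -0.4° → track 51.5°, groundspeed 102.7 kt
Leg 4: heading 348.7°; drift -3.6° → track 345.1°, groundspeed 107.6 kt
Leg 5: heading 55.9°; drift -0.1° → track 55.8°, groundspeed 102.7 kt
Leg 6: heading 324.8°; drift -3.8° → track 321.0°, groundspeed 110.6 kt

Leg 1: track=244.7°, groundspeed=117.2 kt
Leg 2: track=302.9°, groundspeed=112.9 kt
Leg 3: track=51.5°, groundspeed=102.7 kt
Leg 4: track=345.1°, groundspeed=107.6 kt
Leg 5: track=55.8°, groundspeed=102.7 kt
Leg 6: track=321.0°, groundspeed=110.6 kt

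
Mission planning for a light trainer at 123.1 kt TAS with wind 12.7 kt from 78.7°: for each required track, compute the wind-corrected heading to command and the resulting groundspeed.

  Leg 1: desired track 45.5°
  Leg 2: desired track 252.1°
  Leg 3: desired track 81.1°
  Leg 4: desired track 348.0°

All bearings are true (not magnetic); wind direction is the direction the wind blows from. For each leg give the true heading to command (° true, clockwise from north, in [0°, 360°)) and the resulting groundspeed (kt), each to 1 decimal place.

Leg 1: desired track 45.5°; wind correction +3.2° → command heading 48.7°, groundspeed 112.3 kt
Leg 2: desired track 252.1°; wind correction -0.7° → command heading 251.4°, groundspeed 135.7 kt
Leg 3: desired track 81.1°; wind correction -0.2° → command heading 80.9°, groundspeed 110.4 kt
Leg 4: desired track 348.0°; wind correction +5.9° → command heading 353.9°, groundspeed 122.6 kt

Leg 1: heading=48.7°, groundspeed=112.3 kt
Leg 2: heading=251.4°, groundspeed=135.7 kt
Leg 3: heading=80.9°, groundspeed=110.4 kt
Leg 4: heading=353.9°, groundspeed=122.6 kt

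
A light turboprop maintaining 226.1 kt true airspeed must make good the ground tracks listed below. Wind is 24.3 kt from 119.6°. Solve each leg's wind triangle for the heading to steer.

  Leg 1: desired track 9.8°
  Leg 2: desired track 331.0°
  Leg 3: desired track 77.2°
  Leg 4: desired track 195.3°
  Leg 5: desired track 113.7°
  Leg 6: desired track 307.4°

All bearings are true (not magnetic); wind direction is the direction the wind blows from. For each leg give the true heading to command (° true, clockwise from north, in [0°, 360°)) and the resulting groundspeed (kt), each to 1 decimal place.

Leg 1: heading=15.6°, groundspeed=233.2 kt
Leg 2: heading=334.2°, groundspeed=246.5 kt
Leg 3: heading=81.4°, groundspeed=207.6 kt
Leg 4: heading=189.3°, groundspeed=218.9 kt
Leg 5: heading=114.3°, groundspeed=201.9 kt
Leg 6: heading=308.2°, groundspeed=250.2 kt

Leg 1: desired track 9.8°; wind correction +5.8° → command heading 15.6°, groundspeed 233.2 kt
Leg 2: desired track 331.0°; wind correction +3.2° → command heading 334.2°, groundspeed 246.5 kt
Leg 3: desired track 77.2°; wind correction +4.2° → command heading 81.4°, groundspeed 207.6 kt
Leg 4: desired track 195.3°; wind correction -6.0° → command heading 189.3°, groundspeed 218.9 kt
Leg 5: desired track 113.7°; wind correction +0.6° → command heading 114.3°, groundspeed 201.9 kt
Leg 6: desired track 307.4°; wind correction +0.8° → command heading 308.2°, groundspeed 250.2 kt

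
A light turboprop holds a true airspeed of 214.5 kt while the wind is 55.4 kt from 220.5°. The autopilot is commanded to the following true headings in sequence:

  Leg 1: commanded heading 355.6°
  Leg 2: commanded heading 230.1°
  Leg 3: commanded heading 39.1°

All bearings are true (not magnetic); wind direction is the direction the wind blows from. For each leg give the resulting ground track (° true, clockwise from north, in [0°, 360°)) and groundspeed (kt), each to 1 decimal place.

Leg 1: track=4.4°, groundspeed=256.7 kt
Leg 2: track=233.4°, groundspeed=160.1 kt
Leg 3: track=39.4°, groundspeed=269.9 kt

Leg 1: heading 355.6°; drift +8.8° → track 4.4°, groundspeed 256.7 kt
Leg 2: heading 230.1°; drift +3.3° → track 233.4°, groundspeed 160.1 kt
Leg 3: heading 39.1°; drift +0.3° → track 39.4°, groundspeed 269.9 kt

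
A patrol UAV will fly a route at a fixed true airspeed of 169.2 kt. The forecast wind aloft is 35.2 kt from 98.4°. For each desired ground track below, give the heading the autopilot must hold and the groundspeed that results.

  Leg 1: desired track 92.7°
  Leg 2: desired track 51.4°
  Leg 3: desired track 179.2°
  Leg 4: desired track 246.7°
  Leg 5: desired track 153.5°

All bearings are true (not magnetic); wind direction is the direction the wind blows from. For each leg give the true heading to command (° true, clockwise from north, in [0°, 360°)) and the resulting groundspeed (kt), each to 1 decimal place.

Leg 1: desired track 92.7°; wind correction +1.2° → command heading 93.9°, groundspeed 134.1 kt
Leg 2: desired track 51.4°; wind correction +8.8° → command heading 60.2°, groundspeed 143.2 kt
Leg 3: desired track 179.2°; wind correction -11.9° → command heading 167.3°, groundspeed 160.0 kt
Leg 4: desired track 246.7°; wind correction -6.3° → command heading 240.4°, groundspeed 198.1 kt
Leg 5: desired track 153.5°; wind correction -9.8° → command heading 143.7°, groundspeed 146.6 kt

Leg 1: heading=93.9°, groundspeed=134.1 kt
Leg 2: heading=60.2°, groundspeed=143.2 kt
Leg 3: heading=167.3°, groundspeed=160.0 kt
Leg 4: heading=240.4°, groundspeed=198.1 kt
Leg 5: heading=143.7°, groundspeed=146.6 kt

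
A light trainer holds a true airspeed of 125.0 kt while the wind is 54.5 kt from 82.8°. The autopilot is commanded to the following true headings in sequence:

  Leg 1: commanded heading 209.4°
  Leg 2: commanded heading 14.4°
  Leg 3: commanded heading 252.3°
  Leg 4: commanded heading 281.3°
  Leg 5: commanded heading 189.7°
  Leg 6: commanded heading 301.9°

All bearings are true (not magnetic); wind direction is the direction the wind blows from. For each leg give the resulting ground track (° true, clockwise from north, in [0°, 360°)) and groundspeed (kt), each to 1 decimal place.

Leg 1: track=224.9°, groundspeed=163.5 kt
Leg 2: track=348.6°, groundspeed=116.5 kt
Leg 3: track=255.5°, groundspeed=178.9 kt
Leg 4: track=275.7°, groundspeed=177.5 kt
Leg 5: track=210.0°, groundspeed=150.2 kt
Leg 6: track=290.3°, groundspeed=170.8 kt

Leg 1: heading 209.4°; drift +15.5° → track 224.9°, groundspeed 163.5 kt
Leg 2: heading 14.4°; drift -25.8° → track 348.6°, groundspeed 116.5 kt
Leg 3: heading 252.3°; drift +3.2° → track 255.5°, groundspeed 178.9 kt
Leg 4: heading 281.3°; drift -5.6° → track 275.7°, groundspeed 177.5 kt
Leg 5: heading 189.7°; drift +20.3° → track 210.0°, groundspeed 150.2 kt
Leg 6: heading 301.9°; drift -11.6° → track 290.3°, groundspeed 170.8 kt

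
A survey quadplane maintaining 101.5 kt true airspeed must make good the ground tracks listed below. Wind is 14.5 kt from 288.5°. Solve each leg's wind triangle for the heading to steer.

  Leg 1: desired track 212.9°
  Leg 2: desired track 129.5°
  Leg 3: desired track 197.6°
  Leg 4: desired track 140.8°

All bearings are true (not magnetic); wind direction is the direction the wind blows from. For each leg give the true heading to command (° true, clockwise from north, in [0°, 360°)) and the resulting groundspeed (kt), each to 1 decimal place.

Leg 1: desired track 212.9°; wind correction +8.0° → command heading 220.9°, groundspeed 96.9 kt
Leg 2: desired track 129.5°; wind correction +2.9° → command heading 132.4°, groundspeed 114.9 kt
Leg 3: desired track 197.6°; wind correction +8.2° → command heading 205.8°, groundspeed 100.7 kt
Leg 4: desired track 140.8°; wind correction +4.4° → command heading 145.2°, groundspeed 113.5 kt

Leg 1: heading=220.9°, groundspeed=96.9 kt
Leg 2: heading=132.4°, groundspeed=114.9 kt
Leg 3: heading=205.8°, groundspeed=100.7 kt
Leg 4: heading=145.2°, groundspeed=113.5 kt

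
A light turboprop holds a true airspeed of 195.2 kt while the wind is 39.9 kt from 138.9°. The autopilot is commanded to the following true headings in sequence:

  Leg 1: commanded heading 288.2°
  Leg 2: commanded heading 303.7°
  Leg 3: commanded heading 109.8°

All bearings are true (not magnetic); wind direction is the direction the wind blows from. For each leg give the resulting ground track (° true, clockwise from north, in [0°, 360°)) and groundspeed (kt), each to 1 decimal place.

Leg 1: heading 288.2°; drift +5.1° → track 293.3°, groundspeed 230.4 kt
Leg 2: heading 303.7°; drift +2.6° → track 306.3°, groundspeed 233.9 kt
Leg 3: heading 109.8°; drift -6.9° → track 102.9°, groundspeed 161.5 kt

Leg 1: track=293.3°, groundspeed=230.4 kt
Leg 2: track=306.3°, groundspeed=233.9 kt
Leg 3: track=102.9°, groundspeed=161.5 kt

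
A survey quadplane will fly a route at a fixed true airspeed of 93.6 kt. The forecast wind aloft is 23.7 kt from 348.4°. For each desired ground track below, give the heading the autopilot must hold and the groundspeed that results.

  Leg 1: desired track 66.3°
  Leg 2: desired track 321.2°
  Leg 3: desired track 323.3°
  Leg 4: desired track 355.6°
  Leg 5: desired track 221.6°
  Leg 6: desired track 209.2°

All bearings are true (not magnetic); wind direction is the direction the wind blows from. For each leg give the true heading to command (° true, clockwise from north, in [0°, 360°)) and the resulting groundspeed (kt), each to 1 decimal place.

Leg 1: desired track 66.3°; wind correction -14.3° → command heading 52.0°, groundspeed 85.7 kt
Leg 2: desired track 321.2°; wind correction +6.6° → command heading 327.8°, groundspeed 71.9 kt
Leg 3: desired track 323.3°; wind correction +6.2° → command heading 329.5°, groundspeed 71.6 kt
Leg 4: desired track 355.6°; wind correction -1.8° → command heading 353.8°, groundspeed 70.0 kt
Leg 5: desired track 221.6°; wind correction +11.7° → command heading 233.3°, groundspeed 105.9 kt
Leg 6: desired track 209.2°; wind correction +9.5° → command heading 218.7°, groundspeed 110.3 kt

Leg 1: heading=52.0°, groundspeed=85.7 kt
Leg 2: heading=327.8°, groundspeed=71.9 kt
Leg 3: heading=329.5°, groundspeed=71.6 kt
Leg 4: heading=353.8°, groundspeed=70.0 kt
Leg 5: heading=233.3°, groundspeed=105.9 kt
Leg 6: heading=218.7°, groundspeed=110.3 kt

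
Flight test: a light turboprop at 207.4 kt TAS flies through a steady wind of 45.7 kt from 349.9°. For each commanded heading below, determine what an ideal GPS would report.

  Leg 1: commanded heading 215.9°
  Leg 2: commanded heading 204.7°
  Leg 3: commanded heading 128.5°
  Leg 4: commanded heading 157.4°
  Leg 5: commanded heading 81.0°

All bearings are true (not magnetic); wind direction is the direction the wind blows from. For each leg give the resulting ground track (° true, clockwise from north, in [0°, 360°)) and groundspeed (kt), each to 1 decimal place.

Leg 1: heading 215.9°; drift -7.8° → track 208.1°, groundspeed 241.4 kt
Leg 2: heading 204.7°; drift -6.1° → track 198.6°, groundspeed 246.3 kt
Leg 3: heading 128.5°; drift +7.1° → track 135.6°, groundspeed 243.6 kt
Leg 4: heading 157.4°; drift +2.2° → track 159.6°, groundspeed 252.2 kt
Leg 5: heading 81.0°; drift +12.4° → track 93.4°, groundspeed 213.2 kt

Leg 1: track=208.1°, groundspeed=241.4 kt
Leg 2: track=198.6°, groundspeed=246.3 kt
Leg 3: track=135.6°, groundspeed=243.6 kt
Leg 4: track=159.6°, groundspeed=252.2 kt
Leg 5: track=93.4°, groundspeed=213.2 kt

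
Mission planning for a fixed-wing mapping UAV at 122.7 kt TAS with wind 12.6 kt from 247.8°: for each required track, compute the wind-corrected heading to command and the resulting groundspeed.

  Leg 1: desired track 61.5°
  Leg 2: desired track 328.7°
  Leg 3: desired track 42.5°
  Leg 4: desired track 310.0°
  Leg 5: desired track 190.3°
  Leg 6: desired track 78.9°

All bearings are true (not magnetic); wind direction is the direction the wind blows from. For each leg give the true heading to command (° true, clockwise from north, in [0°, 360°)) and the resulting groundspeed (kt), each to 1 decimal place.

Leg 1: heading=60.9°, groundspeed=135.2 kt
Leg 2: heading=322.9°, groundspeed=120.1 kt
Leg 3: heading=40.0°, groundspeed=134.0 kt
Leg 4: heading=304.8°, groundspeed=116.3 kt
Leg 5: heading=195.3°, groundspeed=115.5 kt
Leg 6: heading=80.0°, groundspeed=135.0 kt

Leg 1: desired track 61.5°; wind correction -0.6° → command heading 60.9°, groundspeed 135.2 kt
Leg 2: desired track 328.7°; wind correction -5.8° → command heading 322.9°, groundspeed 120.1 kt
Leg 3: desired track 42.5°; wind correction -2.5° → command heading 40.0°, groundspeed 134.0 kt
Leg 4: desired track 310.0°; wind correction -5.2° → command heading 304.8°, groundspeed 116.3 kt
Leg 5: desired track 190.3°; wind correction +5.0° → command heading 195.3°, groundspeed 115.5 kt
Leg 6: desired track 78.9°; wind correction +1.1° → command heading 80.0°, groundspeed 135.0 kt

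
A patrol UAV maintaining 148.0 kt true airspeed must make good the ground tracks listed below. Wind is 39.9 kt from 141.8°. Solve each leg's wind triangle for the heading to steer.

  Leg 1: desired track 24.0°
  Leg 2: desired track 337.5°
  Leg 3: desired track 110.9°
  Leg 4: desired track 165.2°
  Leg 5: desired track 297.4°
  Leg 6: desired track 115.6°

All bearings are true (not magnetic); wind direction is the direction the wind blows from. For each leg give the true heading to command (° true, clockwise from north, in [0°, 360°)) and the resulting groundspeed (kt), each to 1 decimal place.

Leg 1: desired track 24.0°; wind correction +13.8° → command heading 37.8°, groundspeed 162.3 kt
Leg 2: desired track 337.5°; wind correction +4.2° → command heading 341.7°, groundspeed 186.0 kt
Leg 3: desired track 110.9°; wind correction +8.0° → command heading 118.9°, groundspeed 112.3 kt
Leg 4: desired track 165.2°; wind correction -6.1° → command heading 159.1°, groundspeed 110.5 kt
Leg 5: desired track 297.4°; wind correction -6.4° → command heading 291.0°, groundspeed 183.4 kt
Leg 6: desired track 115.6°; wind correction +6.8° → command heading 122.4°, groundspeed 111.1 kt

Leg 1: heading=37.8°, groundspeed=162.3 kt
Leg 2: heading=341.7°, groundspeed=186.0 kt
Leg 3: heading=118.9°, groundspeed=112.3 kt
Leg 4: heading=159.1°, groundspeed=110.5 kt
Leg 5: heading=291.0°, groundspeed=183.4 kt
Leg 6: heading=122.4°, groundspeed=111.1 kt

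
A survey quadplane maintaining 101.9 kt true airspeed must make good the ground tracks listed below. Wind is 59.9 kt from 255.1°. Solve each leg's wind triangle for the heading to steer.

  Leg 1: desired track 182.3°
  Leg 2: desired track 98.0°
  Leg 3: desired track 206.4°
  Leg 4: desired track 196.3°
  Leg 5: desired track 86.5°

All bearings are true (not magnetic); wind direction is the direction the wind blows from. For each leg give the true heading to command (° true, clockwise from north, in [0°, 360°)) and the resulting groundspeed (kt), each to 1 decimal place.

Leg 1: desired track 182.3°; wind correction +34.2° → command heading 216.5°, groundspeed 66.6 kt
Leg 2: desired track 98.0°; wind correction +13.2° → command heading 111.2°, groundspeed 154.4 kt
Leg 3: desired track 206.4°; wind correction +26.2° → command heading 232.6°, groundspeed 51.9 kt
Leg 4: desired track 196.3°; wind correction +30.2° → command heading 226.5°, groundspeed 57.1 kt
Leg 5: desired track 86.5°; wind correction +6.7° → command heading 93.2°, groundspeed 159.9 kt

Leg 1: heading=216.5°, groundspeed=66.6 kt
Leg 2: heading=111.2°, groundspeed=154.4 kt
Leg 3: heading=232.6°, groundspeed=51.9 kt
Leg 4: heading=226.5°, groundspeed=57.1 kt
Leg 5: heading=93.2°, groundspeed=159.9 kt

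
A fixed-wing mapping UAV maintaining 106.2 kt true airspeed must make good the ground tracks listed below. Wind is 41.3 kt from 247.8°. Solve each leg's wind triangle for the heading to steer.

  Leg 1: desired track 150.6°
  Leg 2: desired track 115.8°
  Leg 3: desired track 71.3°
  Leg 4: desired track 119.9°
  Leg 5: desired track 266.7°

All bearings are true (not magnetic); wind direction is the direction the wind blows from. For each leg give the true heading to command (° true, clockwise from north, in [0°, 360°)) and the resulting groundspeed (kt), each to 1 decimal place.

Leg 1: desired track 150.6°; wind correction +22.7° → command heading 173.3°, groundspeed 103.2 kt
Leg 2: desired track 115.8°; wind correction +16.8° → command heading 132.6°, groundspeed 129.3 kt
Leg 3: desired track 71.3°; wind correction +1.4° → command heading 72.7°, groundspeed 147.4 kt
Leg 4: desired track 119.9°; wind correction +17.9° → command heading 137.8°, groundspeed 126.4 kt
Leg 5: desired track 266.7°; wind correction -7.2° → command heading 259.5°, groundspeed 66.3 kt

Leg 1: heading=173.3°, groundspeed=103.2 kt
Leg 2: heading=132.6°, groundspeed=129.3 kt
Leg 3: heading=72.7°, groundspeed=147.4 kt
Leg 4: heading=137.8°, groundspeed=126.4 kt
Leg 5: heading=259.5°, groundspeed=66.3 kt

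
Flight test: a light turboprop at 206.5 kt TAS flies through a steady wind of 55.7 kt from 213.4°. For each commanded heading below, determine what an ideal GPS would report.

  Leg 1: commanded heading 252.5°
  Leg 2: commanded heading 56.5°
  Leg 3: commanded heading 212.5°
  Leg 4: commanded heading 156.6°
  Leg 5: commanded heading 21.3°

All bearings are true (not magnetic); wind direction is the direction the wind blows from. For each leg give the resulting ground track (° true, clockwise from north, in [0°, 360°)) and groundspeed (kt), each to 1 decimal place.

Leg 1: track=264.6°, groundspeed=167.0 kt
Leg 2: track=51.7°, groundspeed=258.7 kt
Leg 3: track=212.2°, groundspeed=150.8 kt
Leg 4: track=141.8°, groundspeed=182.1 kt
Leg 5: track=23.9°, groundspeed=261.2 kt

Leg 1: heading 252.5°; drift +12.1° → track 264.6°, groundspeed 167.0 kt
Leg 2: heading 56.5°; drift -4.8° → track 51.7°, groundspeed 258.7 kt
Leg 3: heading 212.5°; drift -0.3° → track 212.2°, groundspeed 150.8 kt
Leg 4: heading 156.6°; drift -14.8° → track 141.8°, groundspeed 182.1 kt
Leg 5: heading 21.3°; drift +2.6° → track 23.9°, groundspeed 261.2 kt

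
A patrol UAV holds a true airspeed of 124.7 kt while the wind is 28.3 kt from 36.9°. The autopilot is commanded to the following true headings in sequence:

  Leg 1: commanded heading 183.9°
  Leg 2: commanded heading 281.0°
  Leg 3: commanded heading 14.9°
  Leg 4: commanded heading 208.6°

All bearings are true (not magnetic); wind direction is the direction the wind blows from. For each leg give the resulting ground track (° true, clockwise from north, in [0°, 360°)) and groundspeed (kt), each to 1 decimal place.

Leg 1: track=189.8°, groundspeed=149.2 kt
Leg 2: track=270.5°, groundspeed=139.4 kt
Leg 3: track=8.8°, groundspeed=99.0 kt
Leg 4: track=210.1°, groundspeed=152.8 kt

Leg 1: heading 183.9°; drift +5.9° → track 189.8°, groundspeed 149.2 kt
Leg 2: heading 281.0°; drift -10.5° → track 270.5°, groundspeed 139.4 kt
Leg 3: heading 14.9°; drift -6.1° → track 8.8°, groundspeed 99.0 kt
Leg 4: heading 208.6°; drift +1.5° → track 210.1°, groundspeed 152.8 kt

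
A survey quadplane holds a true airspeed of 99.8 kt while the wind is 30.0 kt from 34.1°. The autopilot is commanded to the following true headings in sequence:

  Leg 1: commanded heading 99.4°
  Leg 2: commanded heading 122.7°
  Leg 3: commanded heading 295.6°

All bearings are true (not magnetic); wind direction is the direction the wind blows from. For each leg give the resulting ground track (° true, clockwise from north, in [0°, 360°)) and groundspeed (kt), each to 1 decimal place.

Leg 1: track=116.7°, groundspeed=91.4 kt
Leg 2: track=139.5°, groundspeed=103.5 kt
Leg 3: track=279.7°, groundspeed=108.4 kt

Leg 1: heading 99.4°; drift +17.3° → track 116.7°, groundspeed 91.4 kt
Leg 2: heading 122.7°; drift +16.8° → track 139.5°, groundspeed 103.5 kt
Leg 3: heading 295.6°; drift -15.9° → track 279.7°, groundspeed 108.4 kt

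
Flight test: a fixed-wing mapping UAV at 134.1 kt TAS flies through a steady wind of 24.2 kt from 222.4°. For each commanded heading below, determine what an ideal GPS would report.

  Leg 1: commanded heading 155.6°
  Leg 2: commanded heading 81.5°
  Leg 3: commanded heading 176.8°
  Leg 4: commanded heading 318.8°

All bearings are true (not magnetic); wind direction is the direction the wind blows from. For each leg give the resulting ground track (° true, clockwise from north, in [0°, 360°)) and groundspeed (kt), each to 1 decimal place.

Leg 1: track=145.5°, groundspeed=126.5 kt
Leg 2: track=75.8°, groundspeed=153.6 kt
Leg 3: track=168.4°, groundspeed=118.4 kt
Leg 4: track=328.8°, groundspeed=138.9 kt

Leg 1: heading 155.6°; drift -10.1° → track 145.5°, groundspeed 126.5 kt
Leg 2: heading 81.5°; drift -5.7° → track 75.8°, groundspeed 153.6 kt
Leg 3: heading 176.8°; drift -8.4° → track 168.4°, groundspeed 118.4 kt
Leg 4: heading 318.8°; drift +10.0° → track 328.8°, groundspeed 138.9 kt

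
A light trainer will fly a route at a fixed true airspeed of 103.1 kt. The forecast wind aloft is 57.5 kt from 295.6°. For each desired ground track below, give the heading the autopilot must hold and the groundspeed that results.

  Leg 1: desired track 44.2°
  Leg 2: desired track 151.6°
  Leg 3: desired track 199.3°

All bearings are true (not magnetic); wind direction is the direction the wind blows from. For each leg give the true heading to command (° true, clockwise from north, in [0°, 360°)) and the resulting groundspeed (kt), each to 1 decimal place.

Leg 1: desired track 44.2°; wind correction -31.9° → command heading 12.3°, groundspeed 105.9 kt
Leg 2: desired track 151.6°; wind correction +19.1° → command heading 170.7°, groundspeed 143.9 kt
Leg 3: desired track 199.3°; wind correction +33.7° → command heading 233.0°, groundspeed 92.1 kt

Leg 1: heading=12.3°, groundspeed=105.9 kt
Leg 2: heading=170.7°, groundspeed=143.9 kt
Leg 3: heading=233.0°, groundspeed=92.1 kt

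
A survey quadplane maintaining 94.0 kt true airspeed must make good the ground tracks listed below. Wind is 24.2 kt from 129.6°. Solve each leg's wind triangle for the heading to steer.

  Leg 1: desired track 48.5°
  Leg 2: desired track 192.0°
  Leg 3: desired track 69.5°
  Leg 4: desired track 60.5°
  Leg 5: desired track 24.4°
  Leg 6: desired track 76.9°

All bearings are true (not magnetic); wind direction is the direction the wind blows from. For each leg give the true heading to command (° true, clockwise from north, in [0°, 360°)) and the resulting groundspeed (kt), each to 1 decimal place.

Leg 1: desired track 48.5°; wind correction +14.7° → command heading 63.2°, groundspeed 87.2 kt
Leg 2: desired track 192.0°; wind correction -13.2° → command heading 178.8°, groundspeed 80.3 kt
Leg 3: desired track 69.5°; wind correction +12.9° → command heading 82.4°, groundspeed 79.6 kt
Leg 4: desired track 60.5°; wind correction +13.9° → command heading 74.4°, groundspeed 82.6 kt
Leg 5: desired track 24.4°; wind correction +14.4° → command heading 38.8°, groundspeed 97.4 kt
Leg 6: desired track 76.9°; wind correction +11.8° → command heading 88.7°, groundspeed 77.3 kt

Leg 1: heading=63.2°, groundspeed=87.2 kt
Leg 2: heading=178.8°, groundspeed=80.3 kt
Leg 3: heading=82.4°, groundspeed=79.6 kt
Leg 4: heading=74.4°, groundspeed=82.6 kt
Leg 5: heading=38.8°, groundspeed=97.4 kt
Leg 6: heading=88.7°, groundspeed=77.3 kt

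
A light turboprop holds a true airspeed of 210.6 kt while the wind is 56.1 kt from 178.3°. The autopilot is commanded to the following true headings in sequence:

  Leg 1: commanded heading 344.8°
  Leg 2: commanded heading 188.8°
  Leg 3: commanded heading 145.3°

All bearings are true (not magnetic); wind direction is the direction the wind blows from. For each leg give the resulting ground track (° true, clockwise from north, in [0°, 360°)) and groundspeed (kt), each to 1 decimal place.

Leg 1: heading 344.8°; drift +2.8° → track 347.6°, groundspeed 265.5 kt
Leg 2: heading 188.8°; drift +3.8° → track 192.6°, groundspeed 155.8 kt
Leg 3: heading 145.3°; drift -10.6° → track 134.7°, groundspeed 166.4 kt

Leg 1: track=347.6°, groundspeed=265.5 kt
Leg 2: track=192.6°, groundspeed=155.8 kt
Leg 3: track=134.7°, groundspeed=166.4 kt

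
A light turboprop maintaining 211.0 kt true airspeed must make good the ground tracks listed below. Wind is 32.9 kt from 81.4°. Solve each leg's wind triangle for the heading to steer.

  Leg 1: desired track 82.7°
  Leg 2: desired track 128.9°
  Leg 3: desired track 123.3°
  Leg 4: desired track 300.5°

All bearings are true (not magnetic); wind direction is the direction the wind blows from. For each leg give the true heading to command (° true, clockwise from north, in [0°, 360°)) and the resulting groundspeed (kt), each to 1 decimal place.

Leg 1: desired track 82.7°; wind correction -0.2° → command heading 82.5°, groundspeed 178.1 kt
Leg 2: desired track 128.9°; wind correction -6.6° → command heading 122.3°, groundspeed 187.4 kt
Leg 3: desired track 123.3°; wind correction -6.0° → command heading 117.3°, groundspeed 185.4 kt
Leg 4: desired track 300.5°; wind correction +5.6° → command heading 306.1°, groundspeed 235.5 kt

Leg 1: heading=82.5°, groundspeed=178.1 kt
Leg 2: heading=122.3°, groundspeed=187.4 kt
Leg 3: heading=117.3°, groundspeed=185.4 kt
Leg 4: heading=306.1°, groundspeed=235.5 kt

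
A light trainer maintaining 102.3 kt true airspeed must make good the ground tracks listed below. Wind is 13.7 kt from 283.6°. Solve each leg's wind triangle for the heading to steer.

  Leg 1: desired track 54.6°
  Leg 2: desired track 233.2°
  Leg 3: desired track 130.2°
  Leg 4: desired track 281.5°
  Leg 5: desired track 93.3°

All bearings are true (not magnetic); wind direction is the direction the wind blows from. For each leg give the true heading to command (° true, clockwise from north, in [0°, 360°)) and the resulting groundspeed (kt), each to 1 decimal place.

Leg 1: heading=48.8°, groundspeed=110.8 kt
Leg 2: heading=239.1°, groundspeed=93.0 kt
Leg 3: heading=133.6°, groundspeed=114.4 kt
Leg 4: heading=281.8°, groundspeed=88.6 kt
Leg 5: heading=91.9°, groundspeed=115.7 kt

Leg 1: desired track 54.6°; wind correction -5.8° → command heading 48.8°, groundspeed 110.8 kt
Leg 2: desired track 233.2°; wind correction +5.9° → command heading 239.1°, groundspeed 93.0 kt
Leg 3: desired track 130.2°; wind correction +3.4° → command heading 133.6°, groundspeed 114.4 kt
Leg 4: desired track 281.5°; wind correction +0.3° → command heading 281.8°, groundspeed 88.6 kt
Leg 5: desired track 93.3°; wind correction -1.4° → command heading 91.9°, groundspeed 115.7 kt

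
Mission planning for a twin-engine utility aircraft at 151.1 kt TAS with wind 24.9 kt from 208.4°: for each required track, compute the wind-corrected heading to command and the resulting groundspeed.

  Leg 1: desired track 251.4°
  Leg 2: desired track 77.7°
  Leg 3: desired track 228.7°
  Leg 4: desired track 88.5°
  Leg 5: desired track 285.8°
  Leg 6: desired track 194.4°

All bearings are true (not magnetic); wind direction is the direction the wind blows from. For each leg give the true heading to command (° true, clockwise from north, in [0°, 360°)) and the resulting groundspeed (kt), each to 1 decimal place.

Leg 1: desired track 251.4°; wind correction -6.5° → command heading 244.9°, groundspeed 131.9 kt
Leg 2: desired track 77.7°; wind correction +7.2° → command heading 84.9°, groundspeed 166.2 kt
Leg 3: desired track 228.7°; wind correction -3.3° → command heading 225.4°, groundspeed 127.5 kt
Leg 4: desired track 88.5°; wind correction +8.2° → command heading 96.7°, groundspeed 162.0 kt
Leg 5: desired track 285.8°; wind correction -9.3° → command heading 276.5°, groundspeed 143.7 kt
Leg 6: desired track 194.4°; wind correction +2.3° → command heading 196.7°, groundspeed 126.8 kt

Leg 1: heading=244.9°, groundspeed=131.9 kt
Leg 2: heading=84.9°, groundspeed=166.2 kt
Leg 3: heading=225.4°, groundspeed=127.5 kt
Leg 4: heading=96.7°, groundspeed=162.0 kt
Leg 5: heading=276.5°, groundspeed=143.7 kt
Leg 6: heading=196.7°, groundspeed=126.8 kt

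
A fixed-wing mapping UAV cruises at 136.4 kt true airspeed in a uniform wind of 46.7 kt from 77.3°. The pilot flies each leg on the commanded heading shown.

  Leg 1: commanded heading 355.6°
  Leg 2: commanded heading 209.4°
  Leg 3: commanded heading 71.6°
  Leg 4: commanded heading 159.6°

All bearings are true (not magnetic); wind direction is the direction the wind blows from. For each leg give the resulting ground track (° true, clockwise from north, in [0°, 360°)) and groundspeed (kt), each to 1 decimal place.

Leg 1: heading 355.6°; drift -19.6° → track 336.0°, groundspeed 137.6 kt
Leg 2: heading 209.4°; drift +11.7° → track 221.1°, groundspeed 171.3 kt
Leg 3: heading 71.6°; drift -3.0° → track 68.6°, groundspeed 90.1 kt
Leg 4: heading 159.6°; drift +19.6° → track 179.2°, groundspeed 138.1 kt

Leg 1: track=336.0°, groundspeed=137.6 kt
Leg 2: track=221.1°, groundspeed=171.3 kt
Leg 3: track=68.6°, groundspeed=90.1 kt
Leg 4: track=179.2°, groundspeed=138.1 kt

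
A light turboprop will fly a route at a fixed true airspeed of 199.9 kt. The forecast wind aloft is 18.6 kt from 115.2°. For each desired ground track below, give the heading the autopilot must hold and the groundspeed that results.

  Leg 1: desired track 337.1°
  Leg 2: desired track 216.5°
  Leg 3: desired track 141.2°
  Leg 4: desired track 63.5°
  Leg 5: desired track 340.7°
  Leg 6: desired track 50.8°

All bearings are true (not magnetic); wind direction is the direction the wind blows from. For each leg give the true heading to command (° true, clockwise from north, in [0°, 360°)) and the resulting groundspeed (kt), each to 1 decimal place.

Leg 1: desired track 337.1°; wind correction +3.6° → command heading 340.7°, groundspeed 213.4 kt
Leg 2: desired track 216.5°; wind correction -5.2° → command heading 211.3°, groundspeed 202.7 kt
Leg 3: desired track 141.2°; wind correction -2.3° → command heading 138.9°, groundspeed 183.0 kt
Leg 4: desired track 63.5°; wind correction +4.2° → command heading 67.7°, groundspeed 187.8 kt
Leg 5: desired track 340.7°; wind correction +3.8° → command heading 344.5°, groundspeed 212.5 kt
Leg 6: desired track 50.8°; wind correction +4.8° → command heading 55.6°, groundspeed 191.2 kt

Leg 1: heading=340.7°, groundspeed=213.4 kt
Leg 2: heading=211.3°, groundspeed=202.7 kt
Leg 3: heading=138.9°, groundspeed=183.0 kt
Leg 4: heading=67.7°, groundspeed=187.8 kt
Leg 5: heading=344.5°, groundspeed=212.5 kt
Leg 6: heading=55.6°, groundspeed=191.2 kt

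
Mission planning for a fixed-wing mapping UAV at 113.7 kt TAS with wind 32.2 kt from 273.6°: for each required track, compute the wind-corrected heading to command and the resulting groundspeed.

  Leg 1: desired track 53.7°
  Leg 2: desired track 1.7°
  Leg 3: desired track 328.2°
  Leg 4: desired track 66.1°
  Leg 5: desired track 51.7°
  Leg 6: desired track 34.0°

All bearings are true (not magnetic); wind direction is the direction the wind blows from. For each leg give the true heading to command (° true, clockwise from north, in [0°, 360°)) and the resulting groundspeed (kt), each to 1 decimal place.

Leg 1: desired track 53.7°; wind correction -10.5° → command heading 43.2°, groundspeed 136.5 kt
Leg 2: desired track 1.7°; wind correction -16.4° → command heading 345.3°, groundspeed 108.0 kt
Leg 3: desired track 328.2°; wind correction -13.3° → command heading 314.9°, groundspeed 92.0 kt
Leg 4: desired track 66.1°; wind correction -7.5° → command heading 58.6°, groundspeed 141.3 kt
Leg 5: desired track 51.7°; wind correction -10.9° → command heading 40.8°, groundspeed 135.6 kt
Leg 6: desired track 34.0°; wind correction -14.1° → command heading 19.9°, groundspeed 126.6 kt

Leg 1: heading=43.2°, groundspeed=136.5 kt
Leg 2: heading=345.3°, groundspeed=108.0 kt
Leg 3: heading=314.9°, groundspeed=92.0 kt
Leg 4: heading=58.6°, groundspeed=141.3 kt
Leg 5: heading=40.8°, groundspeed=135.6 kt
Leg 6: heading=19.9°, groundspeed=126.6 kt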